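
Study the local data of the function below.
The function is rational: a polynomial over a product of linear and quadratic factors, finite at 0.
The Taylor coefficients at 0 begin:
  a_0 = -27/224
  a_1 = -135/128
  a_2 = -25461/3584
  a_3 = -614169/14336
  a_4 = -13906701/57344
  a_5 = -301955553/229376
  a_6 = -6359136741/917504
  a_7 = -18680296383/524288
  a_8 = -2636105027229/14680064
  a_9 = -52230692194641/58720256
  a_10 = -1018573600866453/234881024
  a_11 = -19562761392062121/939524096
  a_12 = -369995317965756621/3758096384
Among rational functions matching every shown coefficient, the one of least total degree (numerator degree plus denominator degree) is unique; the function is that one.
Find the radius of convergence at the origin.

No rational of total degree below 11 reproduces all 13 coefficients; solving the [1/10] Pade equations on them gives f(ε) = (4/7 - 3*ε)/((ε**2 - ε + 4)**2*(ε**2 + 3*ε - 2/3)**3), whose expansion matches every shown term.
Denominator factor (ε**2 - ε + 4)^2: discriminant -15, complex-conjugate roots (1/2) + ((1/2)*sqrt(15))*i and (1/2) - ((1/2)*sqrt(15))*i; poles of order 2, moduli 2 and 2.
Denominator factor (ε**2 + 3*ε - 2/3)^3: discriminant 35/3, real irrational roots -3/2 + (1/6)*sqrt(105) and -3/2 - (1/6)*sqrt(105); poles of order 3, moduli -3/2 + (1/6)*sqrt(105) and 3/2 + (1/6)*sqrt(105).
The radius of convergence is the smallest modulus among the singular points: -3/2 + (1/6)*sqrt(105).

The radius of convergence is -3/2 + (1/6)*sqrt(105).


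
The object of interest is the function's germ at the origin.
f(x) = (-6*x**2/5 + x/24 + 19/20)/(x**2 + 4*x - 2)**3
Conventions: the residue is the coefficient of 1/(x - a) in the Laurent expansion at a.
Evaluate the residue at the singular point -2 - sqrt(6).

The residue is (23/17280)*sqrt(6).

The factor x**2 + 4*x - 2 splits as (x - a)(x - a') with a = -2 - sqrt(6), a' = -2 + sqrt(6). At the order-3 pole a set g(x) = (x - a)^3*f(x) = [-6*x**2/5 + x/24 + 19/20] / (x - a')^3.
Order-3 pole: residue = g''(a)/2; g''(-2 - sqrt(6)) = (23/8640)*sqrt(6), so the residue is (23/17280)*sqrt(6).


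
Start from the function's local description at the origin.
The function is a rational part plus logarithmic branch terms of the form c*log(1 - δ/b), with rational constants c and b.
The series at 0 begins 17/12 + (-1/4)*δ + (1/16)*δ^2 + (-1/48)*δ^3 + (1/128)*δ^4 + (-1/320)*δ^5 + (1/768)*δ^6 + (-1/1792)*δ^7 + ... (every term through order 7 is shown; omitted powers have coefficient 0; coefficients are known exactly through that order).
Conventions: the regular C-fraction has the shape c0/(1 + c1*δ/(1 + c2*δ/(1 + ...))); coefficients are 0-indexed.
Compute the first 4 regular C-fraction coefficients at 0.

Taylor coefficients (read off): a_0 = 17/12, a_1 = -1/4, a_2 = 1/16, a_3 = -1/48.
c0 = a_0 = 17/12. Peel one level at a time: if S = 1 + c*δ/S' with S'(0) = 1, then c is the δ-coefficient of S and S' = c*δ/(S - 1).
S_1 = c0/f = 1 + (3/17)*δ + (-15/1156)*δ^2 + ...; c1 = 3/17.
S_2 = c1*δ/(S_1 - 1) = 1 + (5/68)*δ + (-1/48)*δ^2 + ...; c2 = 5/68.
S_3 = c2*δ/(S_2 - 1) = 1 + (17/60)*δ + ...; c3 = 17/60.

The regular C-fraction coefficients are [17/12, 3/17, 5/68, 17/60].


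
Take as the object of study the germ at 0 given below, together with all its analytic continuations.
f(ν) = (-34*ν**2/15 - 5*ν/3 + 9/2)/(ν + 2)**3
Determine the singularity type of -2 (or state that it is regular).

The point is a pole of order 3.

The denominator factor ν + 2 vanishes at -2 and appears to the power 3; the numerator there equals -37/30, nonzero, and no other factor vanishes.
Hence a pole whose order is the multiplicity, 3.


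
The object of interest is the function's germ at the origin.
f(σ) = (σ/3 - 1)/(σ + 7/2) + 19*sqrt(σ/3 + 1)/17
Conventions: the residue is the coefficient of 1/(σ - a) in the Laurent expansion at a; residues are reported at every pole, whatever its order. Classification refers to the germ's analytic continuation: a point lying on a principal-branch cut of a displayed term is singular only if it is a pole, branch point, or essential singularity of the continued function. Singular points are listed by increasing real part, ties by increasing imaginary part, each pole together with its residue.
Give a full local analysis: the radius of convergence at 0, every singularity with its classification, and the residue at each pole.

Denominator factor (σ + 7/2): pole of order 1 at -7/2, modulus 7/2.
Branch term (19/17)*sqrt(1 - σ/(-3)): its argument vanishes at σ = -3, a square-root branch point, modulus 3.
The radius of convergence is the smallest modulus among the singular points: 3.
The branch term is analytic at -7/2 and contributes nothing to the residue; only the rational part matters.
At the order-1 pole -7/2 set g(σ) = (σ - (-7/2))*(rational part) = σ/3 - 1.
Simple pole: residue = g(a) at a = -7/2, which is -13/6.
List the singular points by increasing real part (a conjugate pair: the negative imaginary part first).

Radius of convergence at 0: 3.
At -7/2: a pole of order 1; residue -13/6.
At -3: an algebraic (square-root) branch point.


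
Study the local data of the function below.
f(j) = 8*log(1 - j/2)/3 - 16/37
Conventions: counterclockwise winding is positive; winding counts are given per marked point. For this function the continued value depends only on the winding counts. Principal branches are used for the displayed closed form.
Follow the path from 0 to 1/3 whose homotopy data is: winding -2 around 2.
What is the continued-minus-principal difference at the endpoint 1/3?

Continued minus principal equals -(32/3)*pi*i.

The rational part is single-valued and drops out of the difference; each branch term changes only by its own monodromy.
(8/3)*log(1 - j/(2)): each positive loop around 2 adds 2*pi*i to the log, so winding -2 contributes (8/3)*(-2)*2*pi*i = -(32/3)*pi*i.
Summing the contributions at j = 1/3 gives -(32/3)*pi*i.


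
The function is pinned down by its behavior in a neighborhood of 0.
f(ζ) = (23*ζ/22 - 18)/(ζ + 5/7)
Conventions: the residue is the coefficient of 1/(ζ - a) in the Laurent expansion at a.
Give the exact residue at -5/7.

The residue is -2887/154.

At the order-1 pole -5/7 set g(ζ) = (ζ - (-5/7))*f(ζ) = 23*ζ/22 - 18.
Simple pole: residue = g(a) at a = -5/7, which is -2887/154.


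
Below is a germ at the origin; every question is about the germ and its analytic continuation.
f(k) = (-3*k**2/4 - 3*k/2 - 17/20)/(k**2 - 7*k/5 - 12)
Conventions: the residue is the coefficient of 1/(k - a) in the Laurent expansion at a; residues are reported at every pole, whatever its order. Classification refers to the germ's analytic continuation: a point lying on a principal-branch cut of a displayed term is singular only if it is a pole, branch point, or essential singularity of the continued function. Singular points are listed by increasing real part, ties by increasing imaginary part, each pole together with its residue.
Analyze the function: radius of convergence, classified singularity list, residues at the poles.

Radius of convergence at 0: -7/10 + (1/10)*sqrt(1249).
At 7/10 - (1/10)*sqrt(1249): a pole of order 1; residue -51/40 + (2327/49960)*sqrt(1249).
At 7/10 + (1/10)*sqrt(1249): a pole of order 1; residue -51/40 - (2327/49960)*sqrt(1249).

Denominator factor (k**2 - 7*k/5 - 12): discriminant 1249/25, real irrational roots 7/10 + (1/10)*sqrt(1249) and 7/10 - (1/10)*sqrt(1249); poles of order 1, moduli 7/10 + (1/10)*sqrt(1249) and -7/10 + (1/10)*sqrt(1249).
The radius of convergence is the smallest modulus among the singular points: -7/10 + (1/10)*sqrt(1249).
The factor k**2 - 7*k/5 - 12 splits as (k - a)(k - a') with a = 7/10 - (1/10)*sqrt(1249), a' = 7/10 + (1/10)*sqrt(1249). At the order-1 pole a set g(k) = (k - a)*f(k) = [-3*k**2/4 - 3*k/2 - 17/20] / (k - a').
Simple pole: residue = g(a) at a = 7/10 - (1/10)*sqrt(1249), which is -51/40 + (2327/49960)*sqrt(1249).
The factor k**2 - 7*k/5 - 12 splits as (k - a)(k - a') with a = 7/10 + (1/10)*sqrt(1249), a' = 7/10 - (1/10)*sqrt(1249). At the order-1 pole a set g(k) = (k - a)*f(k) = [-3*k**2/4 - 3*k/2 - 17/20] / (k - a').
Simple pole: residue = g(a) at a = 7/10 + (1/10)*sqrt(1249), which is -51/40 - (2327/49960)*sqrt(1249).
List the singular points by increasing real part (a conjugate pair: the negative imaginary part first).


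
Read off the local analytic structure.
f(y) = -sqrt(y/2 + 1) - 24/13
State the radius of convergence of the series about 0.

The radius of convergence is 2.

Branch term (-1)*sqrt(1 - y/(-2)): its argument vanishes at y = -2, a square-root branch point, modulus 2.
The radius of convergence is the smallest modulus among the singular points: 2.


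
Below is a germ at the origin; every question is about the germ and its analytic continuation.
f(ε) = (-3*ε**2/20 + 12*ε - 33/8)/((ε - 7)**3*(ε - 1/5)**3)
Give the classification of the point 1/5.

The point is a pole of order 3.

The denominator factor ε - 1/5 vanishes at 1/5 and appears to the power 3; the numerator there equals -1731/1000, nonzero, and no other factor vanishes.
Hence a pole whose order is the multiplicity, 3.


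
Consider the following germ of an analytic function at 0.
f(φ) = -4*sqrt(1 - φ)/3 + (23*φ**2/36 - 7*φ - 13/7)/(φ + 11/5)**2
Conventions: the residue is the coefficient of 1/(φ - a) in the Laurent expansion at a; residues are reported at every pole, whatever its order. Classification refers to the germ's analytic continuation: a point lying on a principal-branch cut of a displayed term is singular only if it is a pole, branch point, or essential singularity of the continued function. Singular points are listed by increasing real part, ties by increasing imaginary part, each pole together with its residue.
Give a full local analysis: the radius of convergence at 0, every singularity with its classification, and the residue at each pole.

Denominator factor (φ + 11/5)^2: pole of order 2 at -11/5, modulus 11/5.
Branch term (-4/3)*sqrt(1 - φ/(1)): its argument vanishes at φ = 1, a square-root branch point, modulus 1.
The radius of convergence is the smallest modulus among the singular points: 1.
The branch term is analytic at -11/5 and contributes nothing to the residue; only the rational part matters.
At the order-2 pole -11/5 set g(φ) = (φ - (-11/5))^2*(rational part) = 23*φ**2/36 - 7*φ - 13/7.
Order-2 pole: residue = g'(a); g'(-11/5) = -883/90, so the residue is -883/90.
List the singular points by increasing real part (a conjugate pair: the negative imaginary part first).

Radius of convergence at 0: 1.
At -11/5: a pole of order 2; residue -883/90.
At 1: an algebraic (square-root) branch point.


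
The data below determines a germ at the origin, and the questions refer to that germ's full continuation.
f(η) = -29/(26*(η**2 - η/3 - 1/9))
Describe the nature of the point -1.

The point is a regular point.

Denominator factors: η**2 - η/3 - 1/9 = 11/9 at η = -1 — none vanishes.
So the germ continues analytically to -1.


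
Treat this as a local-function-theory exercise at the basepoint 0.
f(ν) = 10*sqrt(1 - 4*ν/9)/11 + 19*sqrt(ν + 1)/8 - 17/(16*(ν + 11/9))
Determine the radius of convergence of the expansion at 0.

Denominator factor (ν + 11/9): pole of order 1 at -11/9, modulus 11/9.
Branch term (19/8)*sqrt(1 - ν/(-1)): its argument vanishes at ν = -1, a square-root branch point, modulus 1.
Branch term (10/11)*sqrt(1 - ν/(9/4)): its argument vanishes at ν = 9/4, a square-root branch point, modulus 9/4.
The radius of convergence is the smallest modulus among the singular points: 1.

The radius of convergence is 1.


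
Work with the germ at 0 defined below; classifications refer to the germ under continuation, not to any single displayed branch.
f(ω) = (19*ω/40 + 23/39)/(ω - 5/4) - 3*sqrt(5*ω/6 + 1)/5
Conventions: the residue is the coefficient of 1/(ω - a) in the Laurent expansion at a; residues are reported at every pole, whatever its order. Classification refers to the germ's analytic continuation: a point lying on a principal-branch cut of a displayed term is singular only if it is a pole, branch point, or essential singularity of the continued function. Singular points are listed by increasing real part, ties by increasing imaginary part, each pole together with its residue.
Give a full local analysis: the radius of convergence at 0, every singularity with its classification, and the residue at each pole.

Denominator factor (ω - 5/4): pole of order 1 at 5/4, modulus 5/4.
Branch term (-3/5)*sqrt(1 - ω/(-6/5)): its argument vanishes at ω = -6/5, a square-root branch point, modulus 6/5.
The radius of convergence is the smallest modulus among the singular points: 6/5.
The branch term is analytic at 5/4 and contributes nothing to the residue; only the rational part matters.
At the order-1 pole 5/4 set g(ω) = (ω - (5/4))*(rational part) = 19*ω/40 + 23/39.
Simple pole: residue = g(a) at a = 5/4, which is 1477/1248.
List the singular points by increasing real part (a conjugate pair: the negative imaginary part first).

Radius of convergence at 0: 6/5.
At -6/5: an algebraic (square-root) branch point.
At 5/4: a pole of order 1; residue 1477/1248.


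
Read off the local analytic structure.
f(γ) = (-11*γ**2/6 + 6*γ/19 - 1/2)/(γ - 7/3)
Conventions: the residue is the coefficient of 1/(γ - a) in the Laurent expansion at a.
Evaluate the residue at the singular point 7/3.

The residue is -4999/513.

At the order-1 pole 7/3 set g(γ) = (γ - (7/3))*f(γ) = -11*γ**2/6 + 6*γ/19 - 1/2.
Simple pole: residue = g(a) at a = 7/3, which is -4999/513.


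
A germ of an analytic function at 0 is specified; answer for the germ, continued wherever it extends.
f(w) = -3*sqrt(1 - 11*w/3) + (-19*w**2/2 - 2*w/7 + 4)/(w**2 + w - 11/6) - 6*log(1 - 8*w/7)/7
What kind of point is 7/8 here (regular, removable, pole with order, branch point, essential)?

The point is a logarithmic branch point.

The term (-6/7)*log(1 - w/(7/8)) has argument 1 - 7/8/(7/8) = 0 at 7/8: a logarithmic (infinitely-sheeted) branch point; the remaining terms are analytic or single-valued there.


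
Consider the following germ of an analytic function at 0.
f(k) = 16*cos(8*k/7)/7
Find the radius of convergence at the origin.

The radius of convergence is infinite.

The factor cos(8*k/7) is entire and contributes no finite singular point.
The polynomial part has no poles.
No finite singular points: the Taylor series at 0 converges everywhere.


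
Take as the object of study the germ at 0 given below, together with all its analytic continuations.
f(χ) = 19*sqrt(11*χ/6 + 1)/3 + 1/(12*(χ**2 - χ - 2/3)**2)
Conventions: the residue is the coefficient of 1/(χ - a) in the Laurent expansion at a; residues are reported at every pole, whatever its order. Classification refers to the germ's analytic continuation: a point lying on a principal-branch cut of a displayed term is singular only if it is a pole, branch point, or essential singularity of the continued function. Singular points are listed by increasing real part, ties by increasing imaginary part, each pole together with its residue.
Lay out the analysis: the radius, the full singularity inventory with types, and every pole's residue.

Denominator factor (χ**2 - χ - 2/3)^2: discriminant 11/3, real irrational roots 1/2 + (1/6)*sqrt(33) and 1/2 - (1/6)*sqrt(33); poles of order 2, moduli 1/2 + (1/6)*sqrt(33) and -1/2 + (1/6)*sqrt(33).
Branch term (19/3)*sqrt(1 - χ/(-6/11)): its argument vanishes at χ = -6/11, a square-root branch point, modulus 6/11.
The radius of convergence is the smallest modulus among the singular points: -1/2 + (1/6)*sqrt(33).
The branch term is analytic at 1/2 - (1/6)*sqrt(33) and contributes nothing to the residue; only the rational part matters.
The factor χ**2 - χ - 2/3 splits as (χ - a)(χ - a') with a = 1/2 - (1/6)*sqrt(33), a' = 1/2 + (1/6)*sqrt(33). At the order-2 pole a set g(χ) = (χ - a)^2*(rational part) = [1/12] / (χ - a')^2.
Order-2 pole: residue = g'(a); g'(1/2 - (1/6)*sqrt(33)) = (1/242)*sqrt(33), so the residue is (1/242)*sqrt(33).
The branch term is analytic at 1/2 + (1/6)*sqrt(33) and contributes nothing to the residue; only the rational part matters.
The factor χ**2 - χ - 2/3 splits as (χ - a)(χ - a') with a = 1/2 + (1/6)*sqrt(33), a' = 1/2 - (1/6)*sqrt(33). At the order-2 pole a set g(χ) = (χ - a)^2*(rational part) = [1/12] / (χ - a')^2.
Order-2 pole: residue = g'(a); g'(1/2 + (1/6)*sqrt(33)) = -(1/242)*sqrt(33), so the residue is -(1/242)*sqrt(33).
List the singular points by increasing real part (a conjugate pair: the negative imaginary part first).

Radius of convergence at 0: -1/2 + (1/6)*sqrt(33).
At -6/11: an algebraic (square-root) branch point.
At 1/2 - (1/6)*sqrt(33): a pole of order 2; residue (1/242)*sqrt(33).
At 1/2 + (1/6)*sqrt(33): a pole of order 2; residue -(1/242)*sqrt(33).


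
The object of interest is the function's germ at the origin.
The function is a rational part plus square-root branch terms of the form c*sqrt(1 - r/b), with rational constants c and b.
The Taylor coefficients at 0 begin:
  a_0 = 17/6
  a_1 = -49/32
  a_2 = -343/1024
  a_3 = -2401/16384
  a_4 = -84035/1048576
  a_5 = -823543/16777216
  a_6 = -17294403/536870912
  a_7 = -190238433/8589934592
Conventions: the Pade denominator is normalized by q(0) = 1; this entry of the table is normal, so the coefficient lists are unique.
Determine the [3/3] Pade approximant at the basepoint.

The Pade approximant has numerator coefficients [17/6, -889/192, 2205/1024, -49049/196608]; denominator coefficients [1, -35/32, 147/512, -343/32768].

Taylor coefficients needed (read off): a_0 = 17/6, a_1 = -49/32, a_2 = -343/1024, a_3 = -2401/16384, a_4 = -84035/1048576, a_5 = -823543/16777216, a_6 = -17294403/536870912.
Write the denominator as Q(r) = 1 + q1*r + q2*r^2 + q3*r^3. Requiring Q*f - P = O(r^7) with deg P <= 3 kills the coefficients of r^4..r^6 in Q*f:
  r^4: a_4 + q1*a_3 + q2*a_2 + q3*a_1 = 0, i.e. -84035/1048576 + (-2401/16384)*q1 + (-343/1024)*q2 + (-49/32)*q3 = 0.
  r^5: a_5 + q1*a_4 + q2*a_3 + q3*a_2 = 0, i.e. -823543/16777216 + (-84035/1048576)*q1 + (-2401/16384)*q2 + (-343/1024)*q3 = 0.
  r^6: a_6 + q1*a_5 + q2*a_4 + q3*a_3 = 0, i.e. -17294403/536870912 + (-823543/16777216)*q1 + (-84035/1048576)*q2 + (-2401/16384)*q3 = 0.
Solving this linear system: q1 = -35/32, q2 = 147/512, q3 = -343/32768.
The numerator is Q*f truncated at degree 3: P0 = a_0 = 17/6; P1 = a_1 + q1*a_0 = -889/192; P2 = a_2 + q1*a_1 + q2*a_0 = 2205/1024; P3 = a_3 + q1*a_2 + q2*a_1 + q3*a_0 = -49049/196608.


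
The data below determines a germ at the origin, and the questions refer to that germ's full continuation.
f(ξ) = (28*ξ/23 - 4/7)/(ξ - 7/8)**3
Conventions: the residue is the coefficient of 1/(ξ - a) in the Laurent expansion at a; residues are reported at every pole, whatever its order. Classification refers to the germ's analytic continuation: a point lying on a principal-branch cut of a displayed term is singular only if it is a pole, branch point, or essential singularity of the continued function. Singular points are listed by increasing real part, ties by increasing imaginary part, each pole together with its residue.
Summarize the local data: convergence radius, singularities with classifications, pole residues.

Radius of convergence at 0: 7/8.
At 7/8: a pole of order 3; residue 0.

Denominator factor (ξ - 7/8)^3: pole of order 3 at 7/8, modulus 7/8.
The radius of convergence is the smallest modulus among the singular points: 7/8.
At the order-3 pole 7/8 set g(ξ) = (ξ - (7/8))^3*f(ξ) = 28*ξ/23 - 4/7.
Order-3 pole: residue = g''(a)/2; g''(7/8) = 0, so the residue is 0.


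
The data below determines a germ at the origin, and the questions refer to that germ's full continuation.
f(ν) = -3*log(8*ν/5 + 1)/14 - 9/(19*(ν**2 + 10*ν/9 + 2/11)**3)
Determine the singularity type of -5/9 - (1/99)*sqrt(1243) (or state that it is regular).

The denominator factor ν**2 + 10*ν/9 + 2/11 vanishes at -5/9 - (1/99)*sqrt(1243) and appears to the power 3; the numerator there equals -9/19, nonzero, and no other factor vanishes.
The branch terms are analytic at this point.
Hence a pole whose order is the multiplicity, 3.

The point is a pole of order 3.


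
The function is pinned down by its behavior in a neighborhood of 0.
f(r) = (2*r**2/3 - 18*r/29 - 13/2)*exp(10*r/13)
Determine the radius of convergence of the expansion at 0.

The factor exp(10*r/13) is entire and contributes no finite singular point.
The polynomial part has no poles.
No finite singular points: the Taylor series at 0 converges everywhere.

The radius of convergence is infinite.


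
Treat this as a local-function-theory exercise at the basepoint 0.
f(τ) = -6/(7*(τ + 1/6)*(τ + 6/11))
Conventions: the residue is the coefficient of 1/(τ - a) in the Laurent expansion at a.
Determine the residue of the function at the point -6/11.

The residue is 396/175.

At the order-1 pole -6/11 set g(τ) = (τ - (-6/11))*f(τ) = -6/(7*(τ + 1/6)).
Simple pole: residue = g(a) at a = -6/11, which is 396/175.


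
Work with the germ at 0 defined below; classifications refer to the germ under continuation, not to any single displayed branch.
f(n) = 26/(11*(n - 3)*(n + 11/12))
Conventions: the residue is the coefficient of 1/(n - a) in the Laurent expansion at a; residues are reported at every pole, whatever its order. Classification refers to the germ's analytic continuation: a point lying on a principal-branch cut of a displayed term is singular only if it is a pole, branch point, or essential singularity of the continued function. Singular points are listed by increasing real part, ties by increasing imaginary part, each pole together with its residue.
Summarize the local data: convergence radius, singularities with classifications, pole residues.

Denominator factor (n - 3): pole of order 1 at 3, modulus 3.
Denominator factor (n + 11/12): pole of order 1 at -11/12, modulus 11/12.
The radius of convergence is the smallest modulus among the singular points: 11/12.
At the order-1 pole -11/12 set g(n) = (n - (-11/12))*f(n) = 26/(11*(n - 3)).
Simple pole: residue = g(a) at a = -11/12, which is -312/517.
At the order-1 pole 3 set g(n) = (n - (3))*f(n) = 26/(11*(n + 11/12)).
Simple pole: residue = g(a) at a = 3, which is 312/517.
List the singular points by increasing real part (a conjugate pair: the negative imaginary part first).

Radius of convergence at 0: 11/12.
At -11/12: a pole of order 1; residue -312/517.
At 3: a pole of order 1; residue 312/517.


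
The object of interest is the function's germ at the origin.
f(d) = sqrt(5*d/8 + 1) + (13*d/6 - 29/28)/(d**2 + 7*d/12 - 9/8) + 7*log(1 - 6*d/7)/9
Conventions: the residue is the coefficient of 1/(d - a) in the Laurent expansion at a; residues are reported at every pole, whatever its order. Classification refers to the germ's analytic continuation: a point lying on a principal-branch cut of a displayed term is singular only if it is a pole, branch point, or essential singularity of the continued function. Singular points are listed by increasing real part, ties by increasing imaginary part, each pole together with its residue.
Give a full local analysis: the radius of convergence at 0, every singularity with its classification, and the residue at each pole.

Radius of convergence at 0: -7/24 + (1/24)*sqrt(697).
At -8/5: an algebraic (square-root) branch point.
At -7/24 - (1/24)*sqrt(697): a pole of order 1; residue 13/12 + (41/1428)*sqrt(697).
At -7/24 + (1/24)*sqrt(697): a pole of order 1; residue 13/12 - (41/1428)*sqrt(697).
At 7/6: a logarithmic branch point.

Denominator factor (d**2 + 7*d/12 - 9/8): discriminant 697/144, real irrational roots -7/24 + (1/24)*sqrt(697) and -7/24 - (1/24)*sqrt(697); poles of order 1, moduli -7/24 + (1/24)*sqrt(697) and 7/24 + (1/24)*sqrt(697).
Branch term (1)*sqrt(1 - d/(-8/5)): its argument vanishes at d = -8/5, a square-root branch point, modulus 8/5.
Branch term (7/9)*log(1 - d/(7/6)): its argument vanishes at d = 7/6, a logarithmic branch point, modulus 7/6.
The radius of convergence is the smallest modulus among the singular points: -7/24 + (1/24)*sqrt(697).
The branch terms are analytic at -7/24 - (1/24)*sqrt(697) and contribute nothing to the residue; only the rational part matters.
The factor d**2 + 7*d/12 - 9/8 splits as (d - a)(d - a') with a = -7/24 - (1/24)*sqrt(697), a' = -7/24 + (1/24)*sqrt(697). At the order-1 pole a set g(d) = (d - a)*(rational part) = [13*d/6 - 29/28] / (d - a').
Simple pole: residue = g(a) at a = -7/24 - (1/24)*sqrt(697), which is 13/12 + (41/1428)*sqrt(697).
The branch terms are analytic at -7/24 + (1/24)*sqrt(697) and contribute nothing to the residue; only the rational part matters.
The factor d**2 + 7*d/12 - 9/8 splits as (d - a)(d - a') with a = -7/24 + (1/24)*sqrt(697), a' = -7/24 - (1/24)*sqrt(697). At the order-1 pole a set g(d) = (d - a)*(rational part) = [13*d/6 - 29/28] / (d - a').
Simple pole: residue = g(a) at a = -7/24 + (1/24)*sqrt(697), which is 13/12 - (41/1428)*sqrt(697).
List the singular points by increasing real part (a conjugate pair: the negative imaginary part first).


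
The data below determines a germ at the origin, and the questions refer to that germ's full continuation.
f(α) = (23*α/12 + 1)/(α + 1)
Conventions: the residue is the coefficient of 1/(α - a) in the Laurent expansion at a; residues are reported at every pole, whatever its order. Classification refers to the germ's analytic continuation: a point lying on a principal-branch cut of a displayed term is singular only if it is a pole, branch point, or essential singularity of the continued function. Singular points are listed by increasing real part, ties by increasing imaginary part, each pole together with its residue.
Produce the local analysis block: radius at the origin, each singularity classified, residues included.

Radius of convergence at 0: 1.
At -1: a pole of order 1; residue -11/12.

Denominator factor (α + 1): pole of order 1 at -1, modulus 1.
The radius of convergence is the smallest modulus among the singular points: 1.
At the order-1 pole -1 set g(α) = (α - (-1))*f(α) = 23*α/12 + 1.
Simple pole: residue = g(a) at a = -1, which is -11/12.


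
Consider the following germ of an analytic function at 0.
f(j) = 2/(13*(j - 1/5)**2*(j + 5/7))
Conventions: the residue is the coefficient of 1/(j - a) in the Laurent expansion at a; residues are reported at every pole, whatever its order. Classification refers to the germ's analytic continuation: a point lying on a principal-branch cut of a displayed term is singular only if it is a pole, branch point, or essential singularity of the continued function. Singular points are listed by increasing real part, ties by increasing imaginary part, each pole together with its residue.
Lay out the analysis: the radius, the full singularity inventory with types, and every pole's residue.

Radius of convergence at 0: 1/5.
At -5/7: a pole of order 1; residue 1225/6656.
At 1/5: a pole of order 2; residue -1225/6656.

Denominator factor (j - 1/5)^2: pole of order 2 at 1/5, modulus 1/5.
Denominator factor (j + 5/7): pole of order 1 at -5/7, modulus 5/7.
The radius of convergence is the smallest modulus among the singular points: 1/5.
At the order-1 pole -5/7 set g(j) = (j - (-5/7))*f(j) = 2/(13*(j - 1/5)**2).
Simple pole: residue = g(a) at a = -5/7, which is 1225/6656.
At the order-2 pole 1/5 set g(j) = (j - (1/5))^2*f(j) = 2/(13*(j + 5/7)).
Order-2 pole: residue = g'(a); g'(1/5) = -1225/6656, so the residue is -1225/6656.
List the singular points by increasing real part (a conjugate pair: the negative imaginary part first).


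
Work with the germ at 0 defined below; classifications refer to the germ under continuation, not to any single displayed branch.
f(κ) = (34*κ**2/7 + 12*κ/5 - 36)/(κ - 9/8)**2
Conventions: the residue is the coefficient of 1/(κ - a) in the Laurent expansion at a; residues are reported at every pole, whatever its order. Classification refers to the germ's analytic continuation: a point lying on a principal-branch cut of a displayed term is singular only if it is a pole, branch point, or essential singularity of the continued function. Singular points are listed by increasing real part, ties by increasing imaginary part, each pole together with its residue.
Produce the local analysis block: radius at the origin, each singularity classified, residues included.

Denominator factor (κ - 9/8)^2: pole of order 2 at 9/8, modulus 9/8.
The radius of convergence is the smallest modulus among the singular points: 9/8.
At the order-2 pole 9/8 set g(κ) = (κ - (9/8))^2*f(κ) = 34*κ**2/7 + 12*κ/5 - 36.
Order-2 pole: residue = g'(a); g'(9/8) = 933/70, so the residue is 933/70.

Radius of convergence at 0: 9/8.
At 9/8: a pole of order 2; residue 933/70.


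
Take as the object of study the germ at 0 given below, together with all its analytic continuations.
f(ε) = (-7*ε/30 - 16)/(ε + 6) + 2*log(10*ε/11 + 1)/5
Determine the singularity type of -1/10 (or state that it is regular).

The point is a regular point.

Denominator factors: ε + 6 = 59/10 at ε = -1/10 — none vanishes.
Branch term log(1 - ε/(-11/10)): argument at -1/10 is 10/11, nonzero, so -1/10 is not its branch point (a point on a principal cut is still regular for the continued germ).
So the germ continues analytically to -1/10.


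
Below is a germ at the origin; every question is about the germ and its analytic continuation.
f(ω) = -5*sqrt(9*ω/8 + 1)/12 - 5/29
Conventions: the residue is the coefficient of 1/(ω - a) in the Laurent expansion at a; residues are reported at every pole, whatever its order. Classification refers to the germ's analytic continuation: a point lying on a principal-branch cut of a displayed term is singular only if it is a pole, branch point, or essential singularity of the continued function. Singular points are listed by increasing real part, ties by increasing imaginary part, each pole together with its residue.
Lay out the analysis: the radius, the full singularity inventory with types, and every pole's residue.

Branch term (-5/12)*sqrt(1 - ω/(-8/9)): its argument vanishes at ω = -8/9, a square-root branch point, modulus 8/9.
The radius of convergence is the smallest modulus among the singular points: 8/9.

Radius of convergence at 0: 8/9.
At -8/9: an algebraic (square-root) branch point.


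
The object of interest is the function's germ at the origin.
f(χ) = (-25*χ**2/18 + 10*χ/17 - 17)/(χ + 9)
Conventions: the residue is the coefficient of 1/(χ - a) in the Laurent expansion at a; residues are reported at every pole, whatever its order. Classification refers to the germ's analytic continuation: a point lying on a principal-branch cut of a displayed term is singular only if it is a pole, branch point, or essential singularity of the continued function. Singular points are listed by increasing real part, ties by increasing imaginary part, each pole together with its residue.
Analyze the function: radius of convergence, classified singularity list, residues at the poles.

Radius of convergence at 0: 9.
At -9: a pole of order 1; residue -4583/34.

Denominator factor (χ + 9): pole of order 1 at -9, modulus 9.
The radius of convergence is the smallest modulus among the singular points: 9.
At the order-1 pole -9 set g(χ) = (χ - (-9))*f(χ) = -25*χ**2/18 + 10*χ/17 - 17.
Simple pole: residue = g(a) at a = -9, which is -4583/34.


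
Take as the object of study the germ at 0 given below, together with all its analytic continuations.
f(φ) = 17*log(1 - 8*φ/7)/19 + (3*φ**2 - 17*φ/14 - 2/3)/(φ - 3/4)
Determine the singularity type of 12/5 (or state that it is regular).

Denominator factors: φ - 3/4 = 33/20 at φ = 12/5 — none vanishes.
Branch term log(1 - φ/(7/8)): argument at 12/5 is -61/35, nonzero, so 12/5 is not its branch point (a point on a principal cut is still regular for the continued germ).
So the germ continues analytically to 12/5.

The point is a regular point.


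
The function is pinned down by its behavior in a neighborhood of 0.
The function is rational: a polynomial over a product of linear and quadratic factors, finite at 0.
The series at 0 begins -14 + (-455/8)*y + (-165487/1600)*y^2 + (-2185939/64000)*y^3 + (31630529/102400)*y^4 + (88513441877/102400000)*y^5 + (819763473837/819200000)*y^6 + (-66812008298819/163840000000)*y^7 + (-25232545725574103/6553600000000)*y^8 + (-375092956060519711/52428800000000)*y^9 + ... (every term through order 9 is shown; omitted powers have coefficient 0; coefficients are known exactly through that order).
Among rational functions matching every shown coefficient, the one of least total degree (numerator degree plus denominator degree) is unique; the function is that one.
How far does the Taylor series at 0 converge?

The radius of convergence is (1/2)*sqrt(2).

No rational of total degree below 8 reproduces all 10 coefficients; solving the [1/7] Pade equations on them gives f(y) = (37*y/40 - 2)/((y + 8/7)*(y**2 - 9*y/10 + 1/2)**3), whose expansion matches every shown term.
Denominator factor (y**2 - 9*y/10 + 1/2)^3: discriminant -119/100, complex-conjugate roots (9/20) + ((1/20)*sqrt(119))*i and (9/20) - ((1/20)*sqrt(119))*i; poles of order 3, moduli (1/2)*sqrt(2) and (1/2)*sqrt(2).
Denominator factor (y + 8/7): pole of order 1 at -8/7, modulus 8/7.
The radius of convergence is the smallest modulus among the singular points: (1/2)*sqrt(2).


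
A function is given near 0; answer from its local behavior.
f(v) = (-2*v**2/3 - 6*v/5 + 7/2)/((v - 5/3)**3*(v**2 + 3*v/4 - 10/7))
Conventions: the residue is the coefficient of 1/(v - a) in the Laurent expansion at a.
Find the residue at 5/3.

The residue is 429928506/281011375.

At the order-3 pole 5/3 set g(v) = (v - (5/3))^3*f(v) = (-2*v**2/3 - 6*v/5 + 7/2)/(v**2 + 3*v/4 - 10/7).
Order-3 pole: residue = g''(a)/2; g''(5/3) = 859857012/281011375, so the residue is 429928506/281011375.


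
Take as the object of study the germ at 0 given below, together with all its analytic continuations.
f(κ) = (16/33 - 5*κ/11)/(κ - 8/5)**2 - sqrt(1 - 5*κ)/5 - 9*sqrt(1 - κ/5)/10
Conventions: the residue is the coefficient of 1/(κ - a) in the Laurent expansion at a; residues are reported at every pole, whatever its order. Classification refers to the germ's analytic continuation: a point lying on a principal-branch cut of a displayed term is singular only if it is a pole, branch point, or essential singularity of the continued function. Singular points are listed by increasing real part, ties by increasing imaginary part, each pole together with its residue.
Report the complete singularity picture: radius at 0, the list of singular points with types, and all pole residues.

Radius of convergence at 0: 1/5.
At 1/5: an algebraic (square-root) branch point.
At 8/5: a pole of order 2; residue -5/11.
At 5: an algebraic (square-root) branch point.

Denominator factor (κ - 8/5)^2: pole of order 2 at 8/5, modulus 8/5.
Branch term (-1/5)*sqrt(1 - κ/(1/5)): its argument vanishes at κ = 1/5, a square-root branch point, modulus 1/5.
Branch term (-9/10)*sqrt(1 - κ/(5)): its argument vanishes at κ = 5, a square-root branch point, modulus 5.
The radius of convergence is the smallest modulus among the singular points: 1/5.
The branch terms are analytic at 8/5 and contribute nothing to the residue; only the rational part matters.
At the order-2 pole 8/5 set g(κ) = (κ - (8/5))^2*(rational part) = 16/33 - 5*κ/11.
Order-2 pole: residue = g'(a); g'(8/5) = -5/11, so the residue is -5/11.
List the singular points by increasing real part (a conjugate pair: the negative imaginary part first).


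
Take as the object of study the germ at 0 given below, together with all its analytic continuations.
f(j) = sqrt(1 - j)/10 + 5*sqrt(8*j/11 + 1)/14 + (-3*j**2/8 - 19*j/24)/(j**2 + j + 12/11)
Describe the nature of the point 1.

The term (1/10)*sqrt(1 - j/(1)) has argument 1 - 1/(1) = 0 at 1: a square-root (algebraic, two-sheeted) branch point; the remaining terms are analytic or single-valued there.

The point is an algebraic (square-root) branch point.


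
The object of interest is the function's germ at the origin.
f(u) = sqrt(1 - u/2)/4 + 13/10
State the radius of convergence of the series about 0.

The radius of convergence is 2.

Branch term (1/4)*sqrt(1 - u/(2)): its argument vanishes at u = 2, a square-root branch point, modulus 2.
The radius of convergence is the smallest modulus among the singular points: 2.


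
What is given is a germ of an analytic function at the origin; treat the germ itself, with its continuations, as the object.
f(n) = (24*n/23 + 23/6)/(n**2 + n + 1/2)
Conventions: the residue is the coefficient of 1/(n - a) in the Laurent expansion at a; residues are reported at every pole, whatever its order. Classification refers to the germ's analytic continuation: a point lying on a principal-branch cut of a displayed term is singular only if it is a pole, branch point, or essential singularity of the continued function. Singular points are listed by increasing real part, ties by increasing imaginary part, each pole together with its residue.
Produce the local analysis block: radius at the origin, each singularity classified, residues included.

Denominator factor (n**2 + n + 1/2): discriminant -1, complex-conjugate roots (-1/2) + (1/2)*i and (-1/2) - (1/2)*i; poles of order 1, moduli (1/2)*sqrt(2) and (1/2)*sqrt(2).
The radius of convergence is the smallest modulus among the singular points: (1/2)*sqrt(2).
The factor n**2 + n + 1/2 splits as (n - a)(n - a') with a = (-1/2) - (1/2)*i, a' = (-1/2) + (1/2)*i. At the order-1 pole a set g(n) = (n - a)*f(n) = [24*n/23 + 23/6] / (n - a').
Simple pole: residue = g(a) at a = (-1/2) - (1/2)*i, which is (12/23) + (457/138)*i.
The factor n**2 + n + 1/2 splits as (n - a)(n - a') with a = (-1/2) + (1/2)*i, a' = (-1/2) - (1/2)*i. At the order-1 pole a set g(n) = (n - a)*f(n) = [24*n/23 + 23/6] / (n - a').
Simple pole: residue = g(a) at a = (-1/2) + (1/2)*i, which is (12/23) - (457/138)*i.
List the singular points by increasing real part (a conjugate pair: the negative imaginary part first).

Radius of convergence at 0: (1/2)*sqrt(2).
At (-1/2) - (1/2)*i: a pole of order 1; residue (12/23) + (457/138)*i.
At (-1/2) + (1/2)*i: a pole of order 1; residue (12/23) - (457/138)*i.


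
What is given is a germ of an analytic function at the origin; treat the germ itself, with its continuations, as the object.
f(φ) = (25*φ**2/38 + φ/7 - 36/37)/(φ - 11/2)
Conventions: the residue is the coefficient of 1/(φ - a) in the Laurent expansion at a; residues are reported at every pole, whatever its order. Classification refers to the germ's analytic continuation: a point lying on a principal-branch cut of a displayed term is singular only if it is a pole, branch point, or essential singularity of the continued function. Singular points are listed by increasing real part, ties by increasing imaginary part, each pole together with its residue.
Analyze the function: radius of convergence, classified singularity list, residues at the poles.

Radius of convergence at 0: 11/2.
At 11/2: a pole of order 1; residue 776103/39368.

Denominator factor (φ - 11/2): pole of order 1 at 11/2, modulus 11/2.
The radius of convergence is the smallest modulus among the singular points: 11/2.
At the order-1 pole 11/2 set g(φ) = (φ - (11/2))*f(φ) = 25*φ**2/38 + φ/7 - 36/37.
Simple pole: residue = g(a) at a = 11/2, which is 776103/39368.


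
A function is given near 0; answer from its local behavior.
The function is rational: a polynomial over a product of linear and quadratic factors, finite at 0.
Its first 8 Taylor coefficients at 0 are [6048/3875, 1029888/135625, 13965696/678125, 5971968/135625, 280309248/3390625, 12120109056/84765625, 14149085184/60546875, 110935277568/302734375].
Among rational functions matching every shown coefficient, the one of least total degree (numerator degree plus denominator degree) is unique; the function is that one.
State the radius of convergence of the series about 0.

The radius of convergence is 5/6.

No rational of total degree below 4 reproduces all 8 coefficients; solving the [1/3] Pade equations on them gives f(ζ) = (-8*ζ/7 - 28/31)/(ζ - 5/6)**3, whose expansion matches every shown term.
Denominator factor (ζ - 5/6)^3: pole of order 3 at 5/6, modulus 5/6.
The radius of convergence is the smallest modulus among the singular points: 5/6.
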